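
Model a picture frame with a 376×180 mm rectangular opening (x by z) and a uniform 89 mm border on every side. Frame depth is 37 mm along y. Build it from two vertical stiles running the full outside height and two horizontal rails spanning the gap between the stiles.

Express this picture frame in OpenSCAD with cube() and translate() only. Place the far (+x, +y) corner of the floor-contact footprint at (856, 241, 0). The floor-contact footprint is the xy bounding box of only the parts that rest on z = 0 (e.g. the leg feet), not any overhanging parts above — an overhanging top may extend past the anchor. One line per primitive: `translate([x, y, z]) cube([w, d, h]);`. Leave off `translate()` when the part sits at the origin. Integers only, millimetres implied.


translate([302, 204, 0]) cube([89, 37, 358]);
translate([767, 204, 0]) cube([89, 37, 358]);
translate([391, 204, 0]) cube([376, 37, 89]);
translate([391, 204, 269]) cube([376, 37, 89]);


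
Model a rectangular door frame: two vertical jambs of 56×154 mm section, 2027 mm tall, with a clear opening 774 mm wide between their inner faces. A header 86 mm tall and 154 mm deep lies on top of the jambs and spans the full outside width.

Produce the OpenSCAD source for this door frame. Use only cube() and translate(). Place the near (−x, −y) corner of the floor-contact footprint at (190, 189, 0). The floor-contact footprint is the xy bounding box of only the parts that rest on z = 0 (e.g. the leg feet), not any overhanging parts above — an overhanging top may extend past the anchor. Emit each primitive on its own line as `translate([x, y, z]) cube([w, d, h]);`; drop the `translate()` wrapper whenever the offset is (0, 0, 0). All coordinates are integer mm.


translate([190, 189, 0]) cube([56, 154, 2027]);
translate([1020, 189, 0]) cube([56, 154, 2027]);
translate([190, 189, 2027]) cube([886, 154, 86]);


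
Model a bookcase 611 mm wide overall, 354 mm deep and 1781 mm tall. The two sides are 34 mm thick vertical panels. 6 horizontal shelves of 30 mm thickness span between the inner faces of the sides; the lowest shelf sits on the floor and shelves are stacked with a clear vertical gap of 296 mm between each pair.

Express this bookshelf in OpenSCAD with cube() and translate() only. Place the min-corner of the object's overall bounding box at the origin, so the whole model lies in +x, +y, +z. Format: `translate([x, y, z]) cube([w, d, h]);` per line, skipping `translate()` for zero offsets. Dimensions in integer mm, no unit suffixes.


cube([34, 354, 1781]);
translate([577, 0, 0]) cube([34, 354, 1781]);
translate([34, 0, 0]) cube([543, 354, 30]);
translate([34, 0, 326]) cube([543, 354, 30]);
translate([34, 0, 652]) cube([543, 354, 30]);
translate([34, 0, 978]) cube([543, 354, 30]);
translate([34, 0, 1304]) cube([543, 354, 30]);
translate([34, 0, 1630]) cube([543, 354, 30]);


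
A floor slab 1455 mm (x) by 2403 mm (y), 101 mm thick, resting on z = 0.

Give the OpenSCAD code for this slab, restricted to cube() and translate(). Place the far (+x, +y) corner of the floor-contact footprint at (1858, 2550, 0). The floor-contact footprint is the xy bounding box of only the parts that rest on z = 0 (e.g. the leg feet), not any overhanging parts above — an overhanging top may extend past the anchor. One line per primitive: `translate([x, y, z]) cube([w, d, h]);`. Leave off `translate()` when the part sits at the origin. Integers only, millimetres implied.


translate([403, 147, 0]) cube([1455, 2403, 101]);


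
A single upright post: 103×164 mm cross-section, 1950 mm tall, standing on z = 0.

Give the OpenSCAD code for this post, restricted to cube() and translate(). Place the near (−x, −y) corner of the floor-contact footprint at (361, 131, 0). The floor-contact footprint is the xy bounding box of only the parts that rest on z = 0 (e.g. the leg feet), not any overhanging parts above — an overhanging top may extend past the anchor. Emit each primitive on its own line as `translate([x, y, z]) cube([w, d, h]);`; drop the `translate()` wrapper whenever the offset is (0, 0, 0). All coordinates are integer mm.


translate([361, 131, 0]) cube([103, 164, 1950]);


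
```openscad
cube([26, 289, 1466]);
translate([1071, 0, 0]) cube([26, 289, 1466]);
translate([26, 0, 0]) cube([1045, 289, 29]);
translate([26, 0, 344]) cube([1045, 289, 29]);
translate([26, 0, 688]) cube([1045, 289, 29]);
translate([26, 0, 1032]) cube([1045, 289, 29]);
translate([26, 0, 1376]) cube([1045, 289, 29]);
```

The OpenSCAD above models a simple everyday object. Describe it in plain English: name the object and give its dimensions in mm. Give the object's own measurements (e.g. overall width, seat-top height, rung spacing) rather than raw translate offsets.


An open bookshelf. Two side panels, each 26 mm thick, 289 mm deep and 1466 mm tall, stand 1097 mm apart (outside-to-outside). Between them sit 5 shelves, each 29 mm thick and 289 mm deep, spanning the full gap between the sides. The bottom shelf rests on the floor (its underside at z = 0) and the clear gap between one shelf's top and the next shelf's underside is 315 mm.


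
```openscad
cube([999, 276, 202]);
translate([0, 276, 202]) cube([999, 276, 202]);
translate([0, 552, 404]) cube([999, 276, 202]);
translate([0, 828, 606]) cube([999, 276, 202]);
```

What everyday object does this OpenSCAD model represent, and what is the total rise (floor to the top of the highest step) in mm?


A staircase. The total rise is 808 mm.

4 identical blocks, each offset up and back from the previous — a staircase. Each step is 202 mm tall and there are 4 of them, so the total rise is 4 × 202 = 808 mm.


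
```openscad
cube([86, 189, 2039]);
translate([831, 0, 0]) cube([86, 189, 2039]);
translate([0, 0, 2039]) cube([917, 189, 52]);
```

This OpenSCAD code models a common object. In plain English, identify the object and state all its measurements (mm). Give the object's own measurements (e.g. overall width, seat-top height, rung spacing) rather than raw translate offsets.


A door frame. The clear opening is 745 mm wide and 2039 mm high. Two 86 mm wide jambs, 189 mm deep, stand either side of the opening from the floor to the top of the opening. A 52 mm thick head sits across the top of both jambs, spanning the full outside width of the frame.


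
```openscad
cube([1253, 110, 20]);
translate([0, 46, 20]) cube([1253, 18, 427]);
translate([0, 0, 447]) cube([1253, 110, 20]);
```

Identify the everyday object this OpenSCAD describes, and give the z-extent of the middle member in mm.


An I-beam. The web height is 427 mm.

Two wide flanges with a thin centred web — an I-beam. Overall 467 mm minus two 20 mm flanges gives a web of 467 − 2·20 = 427 mm.


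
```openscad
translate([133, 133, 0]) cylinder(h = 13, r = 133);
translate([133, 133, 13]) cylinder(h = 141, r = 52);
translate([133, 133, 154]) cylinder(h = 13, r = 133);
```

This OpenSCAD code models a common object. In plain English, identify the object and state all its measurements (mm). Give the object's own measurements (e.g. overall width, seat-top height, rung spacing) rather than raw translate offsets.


A spool: two coaxial disc flanges of radius 133 mm and thickness 13 mm, joined by a core cylinder of radius 52 mm and height 141 mm. The lower flange rests on z = 0 and the three cylinders share a vertical axis.


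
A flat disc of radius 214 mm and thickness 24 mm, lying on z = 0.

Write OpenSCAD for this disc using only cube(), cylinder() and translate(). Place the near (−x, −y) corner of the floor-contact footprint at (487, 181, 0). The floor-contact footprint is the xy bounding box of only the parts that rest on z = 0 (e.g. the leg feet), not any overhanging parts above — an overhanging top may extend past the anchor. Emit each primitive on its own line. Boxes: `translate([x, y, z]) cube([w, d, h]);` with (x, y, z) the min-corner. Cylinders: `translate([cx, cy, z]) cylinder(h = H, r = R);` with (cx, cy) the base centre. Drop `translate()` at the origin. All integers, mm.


translate([701, 395, 0]) cylinder(h = 24, r = 214);


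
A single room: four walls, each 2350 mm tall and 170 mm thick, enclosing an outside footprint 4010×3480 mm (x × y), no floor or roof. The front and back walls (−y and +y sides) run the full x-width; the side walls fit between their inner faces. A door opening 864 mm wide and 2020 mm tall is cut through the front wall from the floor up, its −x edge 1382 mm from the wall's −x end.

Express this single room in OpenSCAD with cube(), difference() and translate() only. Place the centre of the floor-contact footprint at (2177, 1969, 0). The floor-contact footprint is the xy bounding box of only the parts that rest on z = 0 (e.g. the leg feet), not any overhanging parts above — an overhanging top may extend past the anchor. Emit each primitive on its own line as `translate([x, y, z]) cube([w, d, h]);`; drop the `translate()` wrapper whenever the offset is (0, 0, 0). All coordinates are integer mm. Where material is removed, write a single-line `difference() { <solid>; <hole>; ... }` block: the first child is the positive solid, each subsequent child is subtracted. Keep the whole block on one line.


difference() { translate([172, 229, 0]) cube([4010, 170, 2350]); translate([1554, 229, 0]) cube([864, 170, 2020]); }
translate([172, 3539, 0]) cube([4010, 170, 2350]);
translate([172, 399, 0]) cube([170, 3140, 2350]);
translate([4012, 399, 0]) cube([170, 3140, 2350]);


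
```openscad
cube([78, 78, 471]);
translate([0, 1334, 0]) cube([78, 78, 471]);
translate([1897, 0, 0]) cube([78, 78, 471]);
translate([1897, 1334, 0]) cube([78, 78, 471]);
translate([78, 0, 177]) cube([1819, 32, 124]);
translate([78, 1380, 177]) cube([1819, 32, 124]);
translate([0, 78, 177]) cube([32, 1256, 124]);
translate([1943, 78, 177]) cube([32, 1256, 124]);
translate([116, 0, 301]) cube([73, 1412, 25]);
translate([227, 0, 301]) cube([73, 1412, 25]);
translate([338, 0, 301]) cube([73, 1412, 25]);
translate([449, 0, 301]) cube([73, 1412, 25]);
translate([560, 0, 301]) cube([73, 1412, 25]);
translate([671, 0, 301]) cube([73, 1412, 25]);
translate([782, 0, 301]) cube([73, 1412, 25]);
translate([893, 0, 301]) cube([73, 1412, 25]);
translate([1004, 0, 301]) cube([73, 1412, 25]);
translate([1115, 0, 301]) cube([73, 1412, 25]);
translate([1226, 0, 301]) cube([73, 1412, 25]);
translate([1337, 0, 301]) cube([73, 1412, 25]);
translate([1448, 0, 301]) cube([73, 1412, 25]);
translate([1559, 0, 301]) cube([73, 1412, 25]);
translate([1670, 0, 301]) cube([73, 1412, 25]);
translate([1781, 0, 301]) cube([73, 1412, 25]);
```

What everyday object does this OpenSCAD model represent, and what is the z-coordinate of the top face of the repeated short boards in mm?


A bed frame. The slat-top height is 326 mm.

Four posts, four rails, and a row of slats — a bed frame. Slats sit on the rails at z = 177 + 124 = 301; with slat thickness 25, the top is 326 mm.


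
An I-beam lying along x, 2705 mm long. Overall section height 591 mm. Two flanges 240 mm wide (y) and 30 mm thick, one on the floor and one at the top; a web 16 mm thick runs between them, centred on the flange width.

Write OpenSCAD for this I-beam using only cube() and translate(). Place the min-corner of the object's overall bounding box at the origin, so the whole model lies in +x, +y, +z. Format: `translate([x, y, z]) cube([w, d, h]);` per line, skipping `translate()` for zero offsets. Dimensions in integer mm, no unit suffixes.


cube([2705, 240, 30]);
translate([0, 112, 30]) cube([2705, 16, 531]);
translate([0, 0, 561]) cube([2705, 240, 30]);


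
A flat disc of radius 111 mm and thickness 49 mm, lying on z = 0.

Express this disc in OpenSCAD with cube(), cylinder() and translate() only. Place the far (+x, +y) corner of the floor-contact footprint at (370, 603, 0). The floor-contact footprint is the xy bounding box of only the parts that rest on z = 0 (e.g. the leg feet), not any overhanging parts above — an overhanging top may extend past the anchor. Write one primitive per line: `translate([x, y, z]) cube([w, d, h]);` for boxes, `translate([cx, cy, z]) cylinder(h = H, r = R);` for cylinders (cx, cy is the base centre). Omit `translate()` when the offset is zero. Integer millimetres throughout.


translate([259, 492, 0]) cylinder(h = 49, r = 111);


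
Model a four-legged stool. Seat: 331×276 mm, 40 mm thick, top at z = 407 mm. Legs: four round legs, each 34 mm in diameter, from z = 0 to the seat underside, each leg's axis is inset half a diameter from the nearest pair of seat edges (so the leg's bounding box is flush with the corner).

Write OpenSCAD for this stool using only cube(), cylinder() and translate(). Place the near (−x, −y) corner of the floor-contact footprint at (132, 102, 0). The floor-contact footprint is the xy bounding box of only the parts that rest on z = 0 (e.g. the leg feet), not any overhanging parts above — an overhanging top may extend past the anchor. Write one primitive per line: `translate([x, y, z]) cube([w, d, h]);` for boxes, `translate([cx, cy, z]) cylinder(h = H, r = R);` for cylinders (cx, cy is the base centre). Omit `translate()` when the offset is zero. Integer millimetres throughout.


translate([132, 102, 367]) cube([331, 276, 40]);
translate([149, 119, 0]) cylinder(h = 367, r = 17);
translate([446, 119, 0]) cylinder(h = 367, r = 17);
translate([149, 361, 0]) cylinder(h = 367, r = 17);
translate([446, 361, 0]) cylinder(h = 367, r = 17);


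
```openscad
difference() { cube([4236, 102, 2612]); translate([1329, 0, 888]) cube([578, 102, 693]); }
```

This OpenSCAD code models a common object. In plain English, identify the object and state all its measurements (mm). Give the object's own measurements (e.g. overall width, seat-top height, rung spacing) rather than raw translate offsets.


A wall 4236 mm long (x), 102 mm thick (y), 2612 mm tall, with a rectangular window opening cut through it. The opening is 578 mm wide and 693 mm tall; its sill is at z = 888 mm and its near (−x) edge is 1329 mm from the wall's −x end. The opening passes through the full wall thickness.


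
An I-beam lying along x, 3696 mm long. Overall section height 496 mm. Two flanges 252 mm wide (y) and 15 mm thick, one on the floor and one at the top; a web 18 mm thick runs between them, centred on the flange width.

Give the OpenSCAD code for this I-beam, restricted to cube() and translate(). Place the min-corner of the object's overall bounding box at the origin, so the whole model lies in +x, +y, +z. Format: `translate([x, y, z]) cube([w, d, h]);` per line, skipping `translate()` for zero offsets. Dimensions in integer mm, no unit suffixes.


cube([3696, 252, 15]);
translate([0, 117, 15]) cube([3696, 18, 466]);
translate([0, 0, 481]) cube([3696, 252, 15]);


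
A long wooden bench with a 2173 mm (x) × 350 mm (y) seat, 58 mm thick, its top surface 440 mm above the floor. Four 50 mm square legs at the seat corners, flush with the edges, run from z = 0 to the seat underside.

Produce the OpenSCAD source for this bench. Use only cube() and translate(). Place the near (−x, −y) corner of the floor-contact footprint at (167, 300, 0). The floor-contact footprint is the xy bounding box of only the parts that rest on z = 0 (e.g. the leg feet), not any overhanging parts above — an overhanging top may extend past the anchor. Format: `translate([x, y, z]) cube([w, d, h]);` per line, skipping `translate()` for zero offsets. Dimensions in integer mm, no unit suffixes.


translate([167, 300, 382]) cube([2173, 350, 58]);
translate([167, 300, 0]) cube([50, 50, 382]);
translate([167, 600, 0]) cube([50, 50, 382]);
translate([2290, 300, 0]) cube([50, 50, 382]);
translate([2290, 600, 0]) cube([50, 50, 382]);


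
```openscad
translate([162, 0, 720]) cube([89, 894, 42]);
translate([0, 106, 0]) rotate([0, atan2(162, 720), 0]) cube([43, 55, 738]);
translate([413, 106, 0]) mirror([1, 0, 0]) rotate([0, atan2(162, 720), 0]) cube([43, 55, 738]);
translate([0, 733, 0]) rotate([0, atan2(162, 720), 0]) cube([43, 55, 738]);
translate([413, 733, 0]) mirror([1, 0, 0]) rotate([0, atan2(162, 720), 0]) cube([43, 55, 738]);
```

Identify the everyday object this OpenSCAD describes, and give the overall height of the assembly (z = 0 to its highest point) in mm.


A sawhorse. The overall height is 762 mm.

A beam across two mirrored pairs of raked legs — a sawhorse. The beam's underside is at z = 720 (matching the legs' vertical rise in atan2(162, 720)) and the beam is 42 mm tall, so its top is at 720 + 42 = 762 mm. The raked legs top out at the beam's underside, so that is the highest point.


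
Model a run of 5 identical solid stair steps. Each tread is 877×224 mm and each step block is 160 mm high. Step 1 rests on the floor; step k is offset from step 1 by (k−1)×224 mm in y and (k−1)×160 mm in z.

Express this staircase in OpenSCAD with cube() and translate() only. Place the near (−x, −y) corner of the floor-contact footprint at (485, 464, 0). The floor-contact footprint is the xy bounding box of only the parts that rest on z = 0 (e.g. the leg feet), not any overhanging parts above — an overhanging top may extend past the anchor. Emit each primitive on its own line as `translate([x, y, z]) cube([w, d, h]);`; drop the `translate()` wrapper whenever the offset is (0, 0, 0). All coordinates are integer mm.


translate([485, 464, 0]) cube([877, 224, 160]);
translate([485, 688, 160]) cube([877, 224, 160]);
translate([485, 912, 320]) cube([877, 224, 160]);
translate([485, 1136, 480]) cube([877, 224, 160]);
translate([485, 1360, 640]) cube([877, 224, 160]);


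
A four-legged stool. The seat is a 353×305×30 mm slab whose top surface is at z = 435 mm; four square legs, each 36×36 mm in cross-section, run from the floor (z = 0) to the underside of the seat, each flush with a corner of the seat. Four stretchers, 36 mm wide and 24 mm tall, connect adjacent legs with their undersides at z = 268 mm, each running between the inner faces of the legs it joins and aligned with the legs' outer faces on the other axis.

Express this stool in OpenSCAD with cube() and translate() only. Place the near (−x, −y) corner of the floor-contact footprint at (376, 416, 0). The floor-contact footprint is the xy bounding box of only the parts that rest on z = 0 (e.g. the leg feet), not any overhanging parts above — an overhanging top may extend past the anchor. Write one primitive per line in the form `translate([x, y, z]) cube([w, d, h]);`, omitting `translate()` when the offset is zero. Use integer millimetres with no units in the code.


translate([376, 416, 405]) cube([353, 305, 30]);
translate([376, 416, 0]) cube([36, 36, 405]);
translate([693, 416, 0]) cube([36, 36, 405]);
translate([376, 685, 0]) cube([36, 36, 405]);
translate([693, 685, 0]) cube([36, 36, 405]);
translate([412, 416, 268]) cube([281, 36, 24]);
translate([412, 685, 268]) cube([281, 36, 24]);
translate([376, 452, 268]) cube([36, 233, 24]);
translate([693, 452, 268]) cube([36, 233, 24]);


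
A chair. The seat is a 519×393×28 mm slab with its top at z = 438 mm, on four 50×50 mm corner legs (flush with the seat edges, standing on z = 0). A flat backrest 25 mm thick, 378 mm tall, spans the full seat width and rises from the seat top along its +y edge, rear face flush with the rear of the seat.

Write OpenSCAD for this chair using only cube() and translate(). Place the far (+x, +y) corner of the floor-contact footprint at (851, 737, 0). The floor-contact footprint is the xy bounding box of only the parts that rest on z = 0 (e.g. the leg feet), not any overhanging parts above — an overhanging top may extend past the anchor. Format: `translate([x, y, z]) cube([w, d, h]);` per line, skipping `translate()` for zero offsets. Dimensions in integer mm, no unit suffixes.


translate([332, 344, 410]) cube([519, 393, 28]);
translate([332, 344, 0]) cube([50, 50, 410]);
translate([801, 344, 0]) cube([50, 50, 410]);
translate([332, 687, 0]) cube([50, 50, 410]);
translate([801, 687, 0]) cube([50, 50, 410]);
translate([332, 712, 438]) cube([519, 25, 378]);


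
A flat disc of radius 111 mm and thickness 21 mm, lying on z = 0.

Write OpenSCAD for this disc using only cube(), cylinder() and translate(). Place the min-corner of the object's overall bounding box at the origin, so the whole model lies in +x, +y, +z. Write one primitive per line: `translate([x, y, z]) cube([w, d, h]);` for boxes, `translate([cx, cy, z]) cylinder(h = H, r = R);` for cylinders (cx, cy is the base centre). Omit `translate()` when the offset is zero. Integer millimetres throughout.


translate([111, 111, 0]) cylinder(h = 21, r = 111);


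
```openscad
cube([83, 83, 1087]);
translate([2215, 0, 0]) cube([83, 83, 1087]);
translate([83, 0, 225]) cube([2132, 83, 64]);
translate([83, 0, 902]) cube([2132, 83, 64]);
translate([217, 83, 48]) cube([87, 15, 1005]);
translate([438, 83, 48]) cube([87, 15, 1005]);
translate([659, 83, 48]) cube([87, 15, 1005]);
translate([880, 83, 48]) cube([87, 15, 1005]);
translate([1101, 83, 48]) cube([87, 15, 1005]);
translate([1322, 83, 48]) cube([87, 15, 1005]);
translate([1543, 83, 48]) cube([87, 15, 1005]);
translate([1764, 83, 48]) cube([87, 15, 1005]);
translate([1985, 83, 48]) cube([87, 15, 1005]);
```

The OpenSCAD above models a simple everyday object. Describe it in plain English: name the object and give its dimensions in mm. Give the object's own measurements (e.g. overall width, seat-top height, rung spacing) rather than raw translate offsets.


A fence section. Two 83×83 mm posts, 1087 mm tall, stand on the floor with a clear span of 2132 mm between their inner faces. Two horizontal rails of 83×64 mm section span the gap between the posts with their undersides at z = 225 mm and z = 902 mm, flush with the posts' −y face. 9 pickets, each 87 mm wide, 15 mm thick and 1005 mm tall, are fixed to the +y face of the rails with their bottoms at z = 48 mm, spaced across the span with a 134 mm gap after the −x post and between neighbouring pickets, with 143 mm left before the +x post.


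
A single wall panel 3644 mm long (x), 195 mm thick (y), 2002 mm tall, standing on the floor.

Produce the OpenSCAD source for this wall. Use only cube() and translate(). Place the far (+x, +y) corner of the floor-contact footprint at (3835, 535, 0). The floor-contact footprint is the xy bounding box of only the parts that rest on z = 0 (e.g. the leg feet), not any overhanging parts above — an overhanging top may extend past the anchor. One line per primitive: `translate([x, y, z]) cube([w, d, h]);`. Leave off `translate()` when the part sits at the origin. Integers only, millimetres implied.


translate([191, 340, 0]) cube([3644, 195, 2002]);


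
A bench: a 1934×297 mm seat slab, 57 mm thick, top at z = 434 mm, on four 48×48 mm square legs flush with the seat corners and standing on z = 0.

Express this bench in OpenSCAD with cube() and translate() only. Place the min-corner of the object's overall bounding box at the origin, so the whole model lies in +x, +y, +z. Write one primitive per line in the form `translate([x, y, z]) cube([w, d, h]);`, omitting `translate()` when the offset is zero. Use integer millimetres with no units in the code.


translate([0, 0, 377]) cube([1934, 297, 57]);
cube([48, 48, 377]);
translate([0, 249, 0]) cube([48, 48, 377]);
translate([1886, 0, 0]) cube([48, 48, 377]);
translate([1886, 249, 0]) cube([48, 48, 377]);


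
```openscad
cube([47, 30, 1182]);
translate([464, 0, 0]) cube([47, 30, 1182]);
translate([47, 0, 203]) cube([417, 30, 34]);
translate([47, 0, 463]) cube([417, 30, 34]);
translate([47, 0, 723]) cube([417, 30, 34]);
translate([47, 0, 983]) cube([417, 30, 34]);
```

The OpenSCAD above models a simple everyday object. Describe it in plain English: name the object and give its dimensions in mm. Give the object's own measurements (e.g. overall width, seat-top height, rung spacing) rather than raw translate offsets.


A straight ladder. Two 47×30 mm vertical rails, 1182 mm tall, stand 511 mm apart (outside-to-outside) with their front faces coplanar on the −y side. 4 rungs, each 30 mm deep and 34 mm tall, span between the inner faces of the rails, front faces flush with the rails. The lowest rung's underside is at z = 203 mm and rungs are spaced 260 mm apart (underside to underside).


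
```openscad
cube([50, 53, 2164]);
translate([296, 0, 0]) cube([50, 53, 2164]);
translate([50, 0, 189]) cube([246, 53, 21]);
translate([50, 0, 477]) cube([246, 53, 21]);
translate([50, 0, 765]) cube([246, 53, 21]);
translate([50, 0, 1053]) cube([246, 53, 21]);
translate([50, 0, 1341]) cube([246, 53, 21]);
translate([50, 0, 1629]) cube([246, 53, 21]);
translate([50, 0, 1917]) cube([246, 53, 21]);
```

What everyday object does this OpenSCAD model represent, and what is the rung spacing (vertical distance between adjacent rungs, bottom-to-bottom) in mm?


A ladder. The rung spacing is 288 mm.

Two tall 50×53 posts with 7 short bars between them — a ladder. Adjacent rungs sit at z = 189 and z = 477, so the spacing is 477 − 189 = 288 mm.


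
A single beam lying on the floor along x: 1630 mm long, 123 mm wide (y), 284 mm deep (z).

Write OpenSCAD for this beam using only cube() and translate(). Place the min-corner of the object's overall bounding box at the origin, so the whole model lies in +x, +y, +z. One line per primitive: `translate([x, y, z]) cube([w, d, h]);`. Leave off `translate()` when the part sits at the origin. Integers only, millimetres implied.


cube([1630, 123, 284]);


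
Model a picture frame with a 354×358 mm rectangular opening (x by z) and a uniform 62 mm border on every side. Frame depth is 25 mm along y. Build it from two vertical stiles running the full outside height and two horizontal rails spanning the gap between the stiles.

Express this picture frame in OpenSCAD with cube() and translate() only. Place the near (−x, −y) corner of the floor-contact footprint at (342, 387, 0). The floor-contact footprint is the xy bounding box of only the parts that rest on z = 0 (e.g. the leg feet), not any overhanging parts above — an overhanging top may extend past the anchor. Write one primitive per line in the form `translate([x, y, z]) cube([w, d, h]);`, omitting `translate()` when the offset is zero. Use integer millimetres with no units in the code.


translate([342, 387, 0]) cube([62, 25, 482]);
translate([758, 387, 0]) cube([62, 25, 482]);
translate([404, 387, 0]) cube([354, 25, 62]);
translate([404, 387, 420]) cube([354, 25, 62]);


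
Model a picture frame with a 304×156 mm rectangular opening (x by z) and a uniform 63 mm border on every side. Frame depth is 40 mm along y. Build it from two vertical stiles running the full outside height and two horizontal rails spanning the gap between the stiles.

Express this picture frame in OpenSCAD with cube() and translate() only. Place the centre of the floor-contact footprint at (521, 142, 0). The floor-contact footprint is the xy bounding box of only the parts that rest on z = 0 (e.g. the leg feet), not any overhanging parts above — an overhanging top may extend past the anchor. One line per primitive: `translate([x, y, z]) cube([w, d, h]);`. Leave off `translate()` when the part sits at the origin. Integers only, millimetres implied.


translate([306, 122, 0]) cube([63, 40, 282]);
translate([673, 122, 0]) cube([63, 40, 282]);
translate([369, 122, 0]) cube([304, 40, 63]);
translate([369, 122, 219]) cube([304, 40, 63]);


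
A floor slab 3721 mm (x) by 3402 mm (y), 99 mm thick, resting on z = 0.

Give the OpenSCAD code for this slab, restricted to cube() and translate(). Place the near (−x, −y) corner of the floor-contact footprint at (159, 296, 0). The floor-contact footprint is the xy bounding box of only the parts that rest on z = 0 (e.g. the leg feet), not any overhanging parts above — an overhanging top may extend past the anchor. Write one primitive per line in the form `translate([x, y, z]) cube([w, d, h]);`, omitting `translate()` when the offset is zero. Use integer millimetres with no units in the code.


translate([159, 296, 0]) cube([3721, 3402, 99]);


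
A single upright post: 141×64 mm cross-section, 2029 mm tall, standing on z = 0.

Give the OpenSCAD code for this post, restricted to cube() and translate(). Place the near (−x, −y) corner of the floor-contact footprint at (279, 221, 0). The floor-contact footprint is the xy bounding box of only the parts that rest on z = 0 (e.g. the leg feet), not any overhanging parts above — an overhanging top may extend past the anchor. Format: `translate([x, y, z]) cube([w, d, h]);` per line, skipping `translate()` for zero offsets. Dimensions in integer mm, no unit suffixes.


translate([279, 221, 0]) cube([141, 64, 2029]);


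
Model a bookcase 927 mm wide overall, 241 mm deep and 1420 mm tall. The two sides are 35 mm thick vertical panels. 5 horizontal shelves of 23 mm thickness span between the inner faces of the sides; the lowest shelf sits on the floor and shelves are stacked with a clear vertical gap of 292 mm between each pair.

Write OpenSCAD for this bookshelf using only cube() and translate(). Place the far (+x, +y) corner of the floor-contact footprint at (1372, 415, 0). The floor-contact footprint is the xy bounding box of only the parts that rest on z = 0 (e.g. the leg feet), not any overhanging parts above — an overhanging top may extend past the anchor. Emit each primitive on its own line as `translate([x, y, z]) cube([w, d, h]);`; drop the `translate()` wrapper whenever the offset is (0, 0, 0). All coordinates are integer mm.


translate([445, 174, 0]) cube([35, 241, 1420]);
translate([1337, 174, 0]) cube([35, 241, 1420]);
translate([480, 174, 0]) cube([857, 241, 23]);
translate([480, 174, 315]) cube([857, 241, 23]);
translate([480, 174, 630]) cube([857, 241, 23]);
translate([480, 174, 945]) cube([857, 241, 23]);
translate([480, 174, 1260]) cube([857, 241, 23]);


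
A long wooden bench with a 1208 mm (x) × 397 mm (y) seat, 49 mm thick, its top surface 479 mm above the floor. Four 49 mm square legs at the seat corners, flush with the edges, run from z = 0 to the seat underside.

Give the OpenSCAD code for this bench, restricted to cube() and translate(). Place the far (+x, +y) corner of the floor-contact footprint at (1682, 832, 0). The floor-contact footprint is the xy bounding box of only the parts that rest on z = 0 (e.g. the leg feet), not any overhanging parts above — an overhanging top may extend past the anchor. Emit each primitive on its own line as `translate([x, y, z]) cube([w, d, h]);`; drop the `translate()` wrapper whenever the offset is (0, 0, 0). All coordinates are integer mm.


translate([474, 435, 430]) cube([1208, 397, 49]);
translate([474, 435, 0]) cube([49, 49, 430]);
translate([474, 783, 0]) cube([49, 49, 430]);
translate([1633, 435, 0]) cube([49, 49, 430]);
translate([1633, 783, 0]) cube([49, 49, 430]);


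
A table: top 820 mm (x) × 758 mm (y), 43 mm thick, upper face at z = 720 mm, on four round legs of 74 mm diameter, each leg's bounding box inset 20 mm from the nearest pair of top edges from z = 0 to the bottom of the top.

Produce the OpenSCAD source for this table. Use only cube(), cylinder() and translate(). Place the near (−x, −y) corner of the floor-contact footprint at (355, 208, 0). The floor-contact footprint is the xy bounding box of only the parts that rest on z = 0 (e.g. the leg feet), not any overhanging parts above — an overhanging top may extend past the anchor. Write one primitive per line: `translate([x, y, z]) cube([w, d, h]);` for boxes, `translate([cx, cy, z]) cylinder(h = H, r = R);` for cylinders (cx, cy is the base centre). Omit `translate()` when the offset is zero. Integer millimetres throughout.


translate([335, 188, 677]) cube([820, 758, 43]);
translate([392, 245, 0]) cylinder(h = 677, r = 37);
translate([1098, 245, 0]) cylinder(h = 677, r = 37);
translate([392, 889, 0]) cylinder(h = 677, r = 37);
translate([1098, 889, 0]) cylinder(h = 677, r = 37);


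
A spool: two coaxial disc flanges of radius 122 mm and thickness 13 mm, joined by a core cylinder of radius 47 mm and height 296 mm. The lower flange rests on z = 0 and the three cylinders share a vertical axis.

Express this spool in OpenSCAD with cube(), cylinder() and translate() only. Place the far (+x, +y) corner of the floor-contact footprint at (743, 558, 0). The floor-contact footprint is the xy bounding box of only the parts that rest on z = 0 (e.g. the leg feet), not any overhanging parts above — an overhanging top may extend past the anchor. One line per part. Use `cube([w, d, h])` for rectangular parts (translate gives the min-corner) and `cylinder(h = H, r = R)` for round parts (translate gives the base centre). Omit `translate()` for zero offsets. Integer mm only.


translate([621, 436, 0]) cylinder(h = 13, r = 122);
translate([621, 436, 13]) cylinder(h = 296, r = 47);
translate([621, 436, 309]) cylinder(h = 13, r = 122);


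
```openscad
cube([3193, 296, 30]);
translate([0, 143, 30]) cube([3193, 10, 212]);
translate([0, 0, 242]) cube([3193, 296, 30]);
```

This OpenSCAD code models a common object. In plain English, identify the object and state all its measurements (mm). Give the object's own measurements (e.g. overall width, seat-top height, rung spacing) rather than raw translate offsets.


An I-beam lying along x, 3193 mm long. Overall section height 272 mm. Two flanges 296 mm wide (y) and 30 mm thick, one on the floor and one at the top; a web 10 mm thick runs between them, centred on the flange width.


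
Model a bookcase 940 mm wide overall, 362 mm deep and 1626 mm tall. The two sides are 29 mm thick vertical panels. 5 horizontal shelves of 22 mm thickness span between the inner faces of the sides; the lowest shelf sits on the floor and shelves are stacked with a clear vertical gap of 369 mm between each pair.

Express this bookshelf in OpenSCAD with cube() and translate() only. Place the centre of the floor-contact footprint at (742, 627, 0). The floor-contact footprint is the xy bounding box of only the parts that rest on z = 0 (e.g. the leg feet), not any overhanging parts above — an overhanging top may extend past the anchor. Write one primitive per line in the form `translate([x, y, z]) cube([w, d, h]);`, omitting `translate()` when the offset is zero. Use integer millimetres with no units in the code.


translate([272, 446, 0]) cube([29, 362, 1626]);
translate([1183, 446, 0]) cube([29, 362, 1626]);
translate([301, 446, 0]) cube([882, 362, 22]);
translate([301, 446, 391]) cube([882, 362, 22]);
translate([301, 446, 782]) cube([882, 362, 22]);
translate([301, 446, 1173]) cube([882, 362, 22]);
translate([301, 446, 1564]) cube([882, 362, 22]);


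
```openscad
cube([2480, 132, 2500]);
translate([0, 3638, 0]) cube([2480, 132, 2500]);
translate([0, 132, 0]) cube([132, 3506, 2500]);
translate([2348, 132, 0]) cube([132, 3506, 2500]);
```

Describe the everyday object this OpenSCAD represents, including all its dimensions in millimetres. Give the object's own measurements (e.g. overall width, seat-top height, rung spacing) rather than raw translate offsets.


The wall frame of a small rectangular building: four walls, each 2500 mm tall and 132 mm thick, enclosing a footprint 2480 mm (x) by 3770 mm (y) outside-to-outside, with no floor or roof. The front and back walls (the −y and +y sides) span the full width; the two side walls fit between them.


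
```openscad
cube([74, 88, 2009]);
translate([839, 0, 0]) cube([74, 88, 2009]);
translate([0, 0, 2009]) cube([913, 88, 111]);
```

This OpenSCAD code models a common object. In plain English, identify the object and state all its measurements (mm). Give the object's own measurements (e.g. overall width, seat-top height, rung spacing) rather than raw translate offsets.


A door frame. The clear opening is 765 mm wide and 2009 mm high. Two 74 mm wide jambs, 88 mm deep, stand either side of the opening from the floor to the top of the opening. A 111 mm thick head sits across the top of both jambs, spanning the full outside width of the frame.


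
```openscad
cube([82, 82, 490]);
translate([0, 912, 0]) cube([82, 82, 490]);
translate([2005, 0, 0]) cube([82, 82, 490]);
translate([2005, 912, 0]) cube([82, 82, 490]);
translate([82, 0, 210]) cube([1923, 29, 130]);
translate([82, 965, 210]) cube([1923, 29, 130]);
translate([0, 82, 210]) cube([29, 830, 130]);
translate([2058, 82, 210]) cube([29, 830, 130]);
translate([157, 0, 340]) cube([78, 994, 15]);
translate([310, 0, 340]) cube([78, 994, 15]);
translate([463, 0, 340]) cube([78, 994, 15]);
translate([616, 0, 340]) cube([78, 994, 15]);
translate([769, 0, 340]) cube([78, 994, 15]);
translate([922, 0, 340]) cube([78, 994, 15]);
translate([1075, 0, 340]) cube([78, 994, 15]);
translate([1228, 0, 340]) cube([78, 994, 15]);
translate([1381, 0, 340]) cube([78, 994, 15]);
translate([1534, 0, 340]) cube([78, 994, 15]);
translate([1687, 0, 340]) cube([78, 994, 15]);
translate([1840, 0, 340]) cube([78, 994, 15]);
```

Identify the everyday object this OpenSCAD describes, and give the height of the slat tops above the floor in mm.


A bed frame. The slat-top height is 355 mm.

Four posts, four rails, and a row of slats — a bed frame. Slats sit on the rails at z = 210 + 130 = 340; with slat thickness 15, the top is 355 mm.


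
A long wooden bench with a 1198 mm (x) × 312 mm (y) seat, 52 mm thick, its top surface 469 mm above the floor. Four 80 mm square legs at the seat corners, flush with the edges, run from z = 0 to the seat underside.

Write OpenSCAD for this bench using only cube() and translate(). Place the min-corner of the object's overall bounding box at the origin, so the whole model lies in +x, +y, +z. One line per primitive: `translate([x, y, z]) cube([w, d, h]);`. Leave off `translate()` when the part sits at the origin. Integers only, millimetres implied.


translate([0, 0, 417]) cube([1198, 312, 52]);
cube([80, 80, 417]);
translate([0, 232, 0]) cube([80, 80, 417]);
translate([1118, 0, 0]) cube([80, 80, 417]);
translate([1118, 232, 0]) cube([80, 80, 417]);


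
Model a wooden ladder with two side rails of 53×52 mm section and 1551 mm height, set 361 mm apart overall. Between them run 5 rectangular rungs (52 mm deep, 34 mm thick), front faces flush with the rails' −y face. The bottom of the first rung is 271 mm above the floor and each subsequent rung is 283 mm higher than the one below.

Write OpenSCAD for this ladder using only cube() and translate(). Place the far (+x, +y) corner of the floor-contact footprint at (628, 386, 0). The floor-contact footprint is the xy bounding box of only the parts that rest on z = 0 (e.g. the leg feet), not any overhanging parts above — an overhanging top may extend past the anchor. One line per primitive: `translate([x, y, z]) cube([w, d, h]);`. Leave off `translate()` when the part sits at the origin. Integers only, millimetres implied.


translate([267, 334, 0]) cube([53, 52, 1551]);
translate([575, 334, 0]) cube([53, 52, 1551]);
translate([320, 334, 271]) cube([255, 52, 34]);
translate([320, 334, 554]) cube([255, 52, 34]);
translate([320, 334, 837]) cube([255, 52, 34]);
translate([320, 334, 1120]) cube([255, 52, 34]);
translate([320, 334, 1403]) cube([255, 52, 34]);


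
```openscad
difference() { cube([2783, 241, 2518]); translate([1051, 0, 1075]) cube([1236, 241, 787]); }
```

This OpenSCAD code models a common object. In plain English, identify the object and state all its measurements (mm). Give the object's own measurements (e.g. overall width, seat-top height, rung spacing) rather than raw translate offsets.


A wall 2783 mm long (x), 241 mm thick (y), 2518 mm tall, with a rectangular window opening cut through it. The opening is 1236 mm wide and 787 mm tall; its sill is at z = 1075 mm and its near (−x) edge is 1051 mm from the wall's −x end. The opening passes through the full wall thickness.


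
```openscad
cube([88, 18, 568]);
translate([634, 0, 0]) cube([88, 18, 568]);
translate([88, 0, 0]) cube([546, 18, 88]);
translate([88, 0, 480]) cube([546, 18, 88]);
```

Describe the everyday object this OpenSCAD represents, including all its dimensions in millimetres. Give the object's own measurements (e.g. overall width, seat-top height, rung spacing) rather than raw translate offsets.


A rectangular picture frame lying in the x–z plane (depth along y). The opening is 546 mm wide (x) by 392 mm tall (z), surrounded by a border 88 mm wide on all four sides. The frame is 18 mm deep and is made of two full-height vertical stiles with two horizontal rails fitted between them.
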